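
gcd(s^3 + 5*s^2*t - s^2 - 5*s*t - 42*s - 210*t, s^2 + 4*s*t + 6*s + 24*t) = s + 6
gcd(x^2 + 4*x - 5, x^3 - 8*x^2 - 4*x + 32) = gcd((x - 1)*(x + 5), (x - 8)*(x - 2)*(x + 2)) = 1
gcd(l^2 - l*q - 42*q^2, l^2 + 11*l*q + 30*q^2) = l + 6*q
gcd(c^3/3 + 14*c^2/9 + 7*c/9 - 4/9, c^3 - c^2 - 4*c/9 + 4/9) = 1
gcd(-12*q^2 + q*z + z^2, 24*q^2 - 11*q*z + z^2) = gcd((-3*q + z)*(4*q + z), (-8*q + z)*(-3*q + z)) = -3*q + z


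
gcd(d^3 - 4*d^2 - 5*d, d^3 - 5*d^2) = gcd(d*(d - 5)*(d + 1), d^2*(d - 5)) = d^2 - 5*d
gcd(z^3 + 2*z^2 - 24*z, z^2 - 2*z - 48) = z + 6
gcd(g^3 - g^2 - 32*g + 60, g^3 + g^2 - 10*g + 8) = g - 2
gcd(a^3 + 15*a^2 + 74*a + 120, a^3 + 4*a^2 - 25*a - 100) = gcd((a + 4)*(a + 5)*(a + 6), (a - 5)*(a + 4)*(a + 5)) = a^2 + 9*a + 20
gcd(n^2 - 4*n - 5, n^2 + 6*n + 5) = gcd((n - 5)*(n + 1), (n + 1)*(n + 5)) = n + 1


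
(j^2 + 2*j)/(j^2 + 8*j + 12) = j/(j + 6)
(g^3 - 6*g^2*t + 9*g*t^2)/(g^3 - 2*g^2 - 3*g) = (-g^2 + 6*g*t - 9*t^2)/(-g^2 + 2*g + 3)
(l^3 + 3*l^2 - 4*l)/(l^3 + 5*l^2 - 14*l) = (l^2 + 3*l - 4)/(l^2 + 5*l - 14)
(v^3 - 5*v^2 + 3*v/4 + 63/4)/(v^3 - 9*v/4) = (2*v^2 - 13*v + 21)/(v*(2*v - 3))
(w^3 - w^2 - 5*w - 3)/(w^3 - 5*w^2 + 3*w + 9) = (w + 1)/(w - 3)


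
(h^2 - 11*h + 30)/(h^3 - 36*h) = (h - 5)/(h*(h + 6))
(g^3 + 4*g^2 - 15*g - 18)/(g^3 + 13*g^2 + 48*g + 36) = (g - 3)/(g + 6)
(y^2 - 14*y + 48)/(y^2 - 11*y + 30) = (y - 8)/(y - 5)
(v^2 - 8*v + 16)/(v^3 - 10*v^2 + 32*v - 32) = 1/(v - 2)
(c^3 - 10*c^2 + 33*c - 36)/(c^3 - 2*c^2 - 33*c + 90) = (c^2 - 7*c + 12)/(c^2 + c - 30)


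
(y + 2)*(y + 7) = y^2 + 9*y + 14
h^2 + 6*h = h*(h + 6)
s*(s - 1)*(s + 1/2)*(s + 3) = s^4 + 5*s^3/2 - 2*s^2 - 3*s/2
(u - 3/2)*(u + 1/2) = u^2 - u - 3/4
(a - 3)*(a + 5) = a^2 + 2*a - 15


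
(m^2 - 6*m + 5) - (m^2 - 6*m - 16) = 21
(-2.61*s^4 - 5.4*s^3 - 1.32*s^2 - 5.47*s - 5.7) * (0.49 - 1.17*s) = 3.0537*s^5 + 5.0391*s^4 - 1.1016*s^3 + 5.7531*s^2 + 3.9887*s - 2.793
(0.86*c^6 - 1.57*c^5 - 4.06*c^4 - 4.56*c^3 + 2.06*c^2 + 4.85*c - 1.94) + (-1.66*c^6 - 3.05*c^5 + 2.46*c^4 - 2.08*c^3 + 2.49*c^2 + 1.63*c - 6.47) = -0.8*c^6 - 4.62*c^5 - 1.6*c^4 - 6.64*c^3 + 4.55*c^2 + 6.48*c - 8.41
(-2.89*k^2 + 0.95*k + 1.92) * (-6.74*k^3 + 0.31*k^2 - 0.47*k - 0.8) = 19.4786*k^5 - 7.2989*k^4 - 11.288*k^3 + 2.4607*k^2 - 1.6624*k - 1.536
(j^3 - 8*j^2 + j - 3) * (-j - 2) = -j^4 + 6*j^3 + 15*j^2 + j + 6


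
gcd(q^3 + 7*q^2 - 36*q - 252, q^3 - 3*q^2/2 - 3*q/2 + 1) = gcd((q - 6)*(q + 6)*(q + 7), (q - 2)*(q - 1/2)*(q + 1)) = 1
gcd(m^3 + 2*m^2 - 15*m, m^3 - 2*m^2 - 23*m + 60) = m^2 + 2*m - 15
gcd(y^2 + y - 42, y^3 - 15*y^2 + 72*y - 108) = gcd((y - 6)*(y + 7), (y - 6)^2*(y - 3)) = y - 6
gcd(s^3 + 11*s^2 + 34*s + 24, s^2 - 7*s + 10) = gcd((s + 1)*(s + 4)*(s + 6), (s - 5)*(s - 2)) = 1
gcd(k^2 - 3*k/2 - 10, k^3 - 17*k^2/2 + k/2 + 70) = k^2 - 3*k/2 - 10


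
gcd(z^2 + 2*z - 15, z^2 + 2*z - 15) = z^2 + 2*z - 15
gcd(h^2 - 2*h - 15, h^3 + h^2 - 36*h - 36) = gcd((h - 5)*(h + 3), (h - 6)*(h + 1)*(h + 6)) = 1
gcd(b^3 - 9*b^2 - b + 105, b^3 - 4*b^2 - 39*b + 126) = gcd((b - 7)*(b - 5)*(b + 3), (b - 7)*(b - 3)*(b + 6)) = b - 7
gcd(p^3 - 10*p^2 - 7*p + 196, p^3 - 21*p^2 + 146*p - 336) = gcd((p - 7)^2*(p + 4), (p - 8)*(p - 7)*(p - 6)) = p - 7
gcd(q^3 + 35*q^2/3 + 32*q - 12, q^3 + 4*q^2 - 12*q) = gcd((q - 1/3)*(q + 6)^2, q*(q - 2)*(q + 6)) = q + 6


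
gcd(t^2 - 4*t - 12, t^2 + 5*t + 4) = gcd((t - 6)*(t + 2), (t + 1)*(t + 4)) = 1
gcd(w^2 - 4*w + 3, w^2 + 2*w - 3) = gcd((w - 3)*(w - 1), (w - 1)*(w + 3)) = w - 1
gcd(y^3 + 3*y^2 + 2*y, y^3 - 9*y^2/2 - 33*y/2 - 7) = y + 2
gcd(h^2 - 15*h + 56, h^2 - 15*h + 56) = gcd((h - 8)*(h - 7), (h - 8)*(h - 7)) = h^2 - 15*h + 56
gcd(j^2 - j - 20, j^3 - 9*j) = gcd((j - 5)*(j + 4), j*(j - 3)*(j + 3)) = 1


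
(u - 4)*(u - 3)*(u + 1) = u^3 - 6*u^2 + 5*u + 12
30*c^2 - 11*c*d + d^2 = (-6*c + d)*(-5*c + d)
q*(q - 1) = q^2 - q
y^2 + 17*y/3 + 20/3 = (y + 5/3)*(y + 4)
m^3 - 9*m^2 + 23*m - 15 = (m - 5)*(m - 3)*(m - 1)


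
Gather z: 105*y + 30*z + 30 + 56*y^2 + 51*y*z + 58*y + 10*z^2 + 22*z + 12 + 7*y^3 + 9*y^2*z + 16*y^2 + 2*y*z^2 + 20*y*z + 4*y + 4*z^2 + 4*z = 7*y^3 + 72*y^2 + 167*y + z^2*(2*y + 14) + z*(9*y^2 + 71*y + 56) + 42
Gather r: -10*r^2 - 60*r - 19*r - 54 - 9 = -10*r^2 - 79*r - 63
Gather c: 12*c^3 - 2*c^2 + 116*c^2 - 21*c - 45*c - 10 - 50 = 12*c^3 + 114*c^2 - 66*c - 60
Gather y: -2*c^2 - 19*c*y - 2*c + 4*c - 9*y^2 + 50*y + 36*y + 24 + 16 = -2*c^2 + 2*c - 9*y^2 + y*(86 - 19*c) + 40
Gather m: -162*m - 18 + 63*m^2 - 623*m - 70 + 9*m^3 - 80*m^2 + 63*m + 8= 9*m^3 - 17*m^2 - 722*m - 80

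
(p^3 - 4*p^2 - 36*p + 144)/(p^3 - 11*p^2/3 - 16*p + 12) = 3*(p^2 + 2*p - 24)/(3*p^2 + 7*p - 6)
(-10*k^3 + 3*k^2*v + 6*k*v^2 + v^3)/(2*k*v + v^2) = -5*k^2/v + 4*k + v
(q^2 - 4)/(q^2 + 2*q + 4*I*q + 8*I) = (q - 2)/(q + 4*I)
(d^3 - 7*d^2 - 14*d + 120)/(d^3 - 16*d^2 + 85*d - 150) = (d + 4)/(d - 5)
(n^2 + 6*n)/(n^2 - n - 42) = n/(n - 7)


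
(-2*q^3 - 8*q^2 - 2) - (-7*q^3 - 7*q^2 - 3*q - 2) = 5*q^3 - q^2 + 3*q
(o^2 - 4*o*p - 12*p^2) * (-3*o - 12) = -3*o^3 + 12*o^2*p - 12*o^2 + 36*o*p^2 + 48*o*p + 144*p^2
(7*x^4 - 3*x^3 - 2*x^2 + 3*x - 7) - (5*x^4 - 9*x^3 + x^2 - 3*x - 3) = 2*x^4 + 6*x^3 - 3*x^2 + 6*x - 4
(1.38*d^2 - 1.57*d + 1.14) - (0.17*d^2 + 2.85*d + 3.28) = 1.21*d^2 - 4.42*d - 2.14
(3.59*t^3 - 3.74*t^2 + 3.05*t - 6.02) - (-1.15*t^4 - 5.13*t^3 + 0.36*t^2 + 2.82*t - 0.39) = 1.15*t^4 + 8.72*t^3 - 4.1*t^2 + 0.23*t - 5.63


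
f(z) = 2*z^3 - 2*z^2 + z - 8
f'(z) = 6*z^2 - 4*z + 1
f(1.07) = -6.77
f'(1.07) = 3.59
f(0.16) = -7.88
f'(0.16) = 0.51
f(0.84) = -7.39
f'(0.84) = 1.87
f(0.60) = -7.69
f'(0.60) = 0.76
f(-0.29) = -8.51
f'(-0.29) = 2.66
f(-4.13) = -187.13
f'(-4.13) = 119.86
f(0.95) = -7.14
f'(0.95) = 2.62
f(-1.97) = -33.02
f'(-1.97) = 32.17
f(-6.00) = -518.00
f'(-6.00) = 241.00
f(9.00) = 1297.00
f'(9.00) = 451.00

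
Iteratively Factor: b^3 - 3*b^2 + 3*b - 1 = (b - 1)*(b^2 - 2*b + 1) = (b - 1)^2*(b - 1)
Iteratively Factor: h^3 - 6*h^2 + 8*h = (h - 2)*(h^2 - 4*h) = (h - 4)*(h - 2)*(h)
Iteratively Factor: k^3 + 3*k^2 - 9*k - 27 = (k + 3)*(k^2 - 9) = (k + 3)^2*(k - 3)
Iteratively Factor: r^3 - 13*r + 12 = (r - 1)*(r^2 + r - 12) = (r - 1)*(r + 4)*(r - 3)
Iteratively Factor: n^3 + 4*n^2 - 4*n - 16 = (n - 2)*(n^2 + 6*n + 8) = (n - 2)*(n + 4)*(n + 2)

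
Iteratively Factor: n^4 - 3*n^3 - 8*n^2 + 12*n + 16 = (n + 1)*(n^3 - 4*n^2 - 4*n + 16) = (n - 2)*(n + 1)*(n^2 - 2*n - 8) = (n - 4)*(n - 2)*(n + 1)*(n + 2)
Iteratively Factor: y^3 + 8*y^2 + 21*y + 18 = (y + 2)*(y^2 + 6*y + 9) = (y + 2)*(y + 3)*(y + 3)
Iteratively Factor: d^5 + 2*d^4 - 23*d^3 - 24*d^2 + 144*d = (d + 4)*(d^4 - 2*d^3 - 15*d^2 + 36*d) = d*(d + 4)*(d^3 - 2*d^2 - 15*d + 36) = d*(d - 3)*(d + 4)*(d^2 + d - 12) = d*(d - 3)*(d + 4)^2*(d - 3)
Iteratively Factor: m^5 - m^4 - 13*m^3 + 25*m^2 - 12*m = (m - 1)*(m^4 - 13*m^2 + 12*m) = (m - 1)*(m + 4)*(m^3 - 4*m^2 + 3*m) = m*(m - 1)*(m + 4)*(m^2 - 4*m + 3) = m*(m - 1)^2*(m + 4)*(m - 3)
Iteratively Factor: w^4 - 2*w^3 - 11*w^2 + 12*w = (w)*(w^3 - 2*w^2 - 11*w + 12) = w*(w - 1)*(w^2 - w - 12) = w*(w - 1)*(w + 3)*(w - 4)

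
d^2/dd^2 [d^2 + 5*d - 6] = 2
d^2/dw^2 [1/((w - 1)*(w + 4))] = 2*((w - 1)^2 + (w - 1)*(w + 4) + (w + 4)^2)/((w - 1)^3*(w + 4)^3)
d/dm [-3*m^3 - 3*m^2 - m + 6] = -9*m^2 - 6*m - 1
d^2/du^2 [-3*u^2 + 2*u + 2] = -6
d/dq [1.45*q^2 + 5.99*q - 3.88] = 2.9*q + 5.99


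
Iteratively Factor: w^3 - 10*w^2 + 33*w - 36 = (w - 3)*(w^2 - 7*w + 12) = (w - 3)^2*(w - 4)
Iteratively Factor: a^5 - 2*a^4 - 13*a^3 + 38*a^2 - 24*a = (a)*(a^4 - 2*a^3 - 13*a^2 + 38*a - 24) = a*(a - 1)*(a^3 - a^2 - 14*a + 24) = a*(a - 1)*(a + 4)*(a^2 - 5*a + 6) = a*(a - 2)*(a - 1)*(a + 4)*(a - 3)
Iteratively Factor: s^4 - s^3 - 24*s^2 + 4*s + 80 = (s - 2)*(s^3 + s^2 - 22*s - 40) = (s - 5)*(s - 2)*(s^2 + 6*s + 8) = (s - 5)*(s - 2)*(s + 2)*(s + 4)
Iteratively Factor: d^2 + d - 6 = (d + 3)*(d - 2)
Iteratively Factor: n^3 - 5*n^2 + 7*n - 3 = (n - 1)*(n^2 - 4*n + 3) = (n - 1)^2*(n - 3)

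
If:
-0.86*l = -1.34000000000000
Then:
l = 1.56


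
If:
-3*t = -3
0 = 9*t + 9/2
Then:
No Solution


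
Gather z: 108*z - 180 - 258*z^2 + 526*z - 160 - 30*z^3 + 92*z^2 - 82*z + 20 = -30*z^3 - 166*z^2 + 552*z - 320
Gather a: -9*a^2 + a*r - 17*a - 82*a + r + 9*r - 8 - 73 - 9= -9*a^2 + a*(r - 99) + 10*r - 90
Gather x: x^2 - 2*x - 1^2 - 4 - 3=x^2 - 2*x - 8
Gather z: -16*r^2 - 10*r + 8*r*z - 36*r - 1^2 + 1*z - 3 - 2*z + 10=-16*r^2 - 46*r + z*(8*r - 1) + 6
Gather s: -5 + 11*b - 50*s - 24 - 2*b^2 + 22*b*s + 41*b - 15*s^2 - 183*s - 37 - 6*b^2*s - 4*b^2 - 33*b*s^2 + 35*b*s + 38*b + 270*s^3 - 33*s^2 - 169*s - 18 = -6*b^2 + 90*b + 270*s^3 + s^2*(-33*b - 48) + s*(-6*b^2 + 57*b - 402) - 84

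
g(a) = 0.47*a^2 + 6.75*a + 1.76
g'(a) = 0.94*a + 6.75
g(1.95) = 16.71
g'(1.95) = 8.58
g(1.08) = 9.60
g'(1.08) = 7.77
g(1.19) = 10.46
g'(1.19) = 7.87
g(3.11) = 27.30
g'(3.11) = 9.67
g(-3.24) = -15.18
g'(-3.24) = 3.70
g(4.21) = 38.51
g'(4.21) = 10.71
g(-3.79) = -17.07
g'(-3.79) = 3.19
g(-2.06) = -10.15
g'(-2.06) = 4.81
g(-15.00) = 6.26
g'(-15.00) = -7.35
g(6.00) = 59.18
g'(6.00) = 12.39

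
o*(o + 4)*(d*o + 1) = d*o^3 + 4*d*o^2 + o^2 + 4*o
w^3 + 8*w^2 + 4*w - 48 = (w - 2)*(w + 4)*(w + 6)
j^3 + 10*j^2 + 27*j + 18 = (j + 1)*(j + 3)*(j + 6)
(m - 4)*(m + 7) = m^2 + 3*m - 28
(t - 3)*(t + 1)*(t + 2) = t^3 - 7*t - 6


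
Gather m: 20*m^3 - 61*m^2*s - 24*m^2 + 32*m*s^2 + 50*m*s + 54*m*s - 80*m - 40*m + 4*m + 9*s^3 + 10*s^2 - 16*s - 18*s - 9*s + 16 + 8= 20*m^3 + m^2*(-61*s - 24) + m*(32*s^2 + 104*s - 116) + 9*s^3 + 10*s^2 - 43*s + 24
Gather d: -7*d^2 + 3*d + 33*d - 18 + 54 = -7*d^2 + 36*d + 36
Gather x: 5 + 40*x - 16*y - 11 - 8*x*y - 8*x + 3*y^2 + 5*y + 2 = x*(32 - 8*y) + 3*y^2 - 11*y - 4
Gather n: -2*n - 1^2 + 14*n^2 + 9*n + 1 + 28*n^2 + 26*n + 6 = 42*n^2 + 33*n + 6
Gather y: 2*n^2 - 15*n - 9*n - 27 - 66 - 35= 2*n^2 - 24*n - 128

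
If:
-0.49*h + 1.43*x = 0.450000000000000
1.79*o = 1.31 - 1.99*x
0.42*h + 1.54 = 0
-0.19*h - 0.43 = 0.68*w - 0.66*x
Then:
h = -3.67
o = 1.78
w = -0.52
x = -0.94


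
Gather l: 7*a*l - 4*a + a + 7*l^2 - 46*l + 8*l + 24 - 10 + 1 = -3*a + 7*l^2 + l*(7*a - 38) + 15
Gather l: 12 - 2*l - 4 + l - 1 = 7 - l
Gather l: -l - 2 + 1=-l - 1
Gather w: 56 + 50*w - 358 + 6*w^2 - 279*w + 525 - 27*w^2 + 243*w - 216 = -21*w^2 + 14*w + 7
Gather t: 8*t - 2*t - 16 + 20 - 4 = 6*t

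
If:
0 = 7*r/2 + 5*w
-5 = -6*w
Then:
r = -25/21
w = 5/6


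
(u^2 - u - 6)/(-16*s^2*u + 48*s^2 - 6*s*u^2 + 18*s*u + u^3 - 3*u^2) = (-u - 2)/(16*s^2 + 6*s*u - u^2)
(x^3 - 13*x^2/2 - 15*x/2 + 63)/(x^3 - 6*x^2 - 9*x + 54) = (x - 7/2)/(x - 3)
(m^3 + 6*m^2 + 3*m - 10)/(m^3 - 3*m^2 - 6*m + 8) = (m + 5)/(m - 4)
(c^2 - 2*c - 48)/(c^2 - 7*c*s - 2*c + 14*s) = (c^2 - 2*c - 48)/(c^2 - 7*c*s - 2*c + 14*s)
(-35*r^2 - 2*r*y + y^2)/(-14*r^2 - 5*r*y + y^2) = (5*r + y)/(2*r + y)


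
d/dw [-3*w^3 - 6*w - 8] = -9*w^2 - 6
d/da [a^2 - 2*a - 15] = 2*a - 2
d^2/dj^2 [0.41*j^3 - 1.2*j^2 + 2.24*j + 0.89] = 2.46*j - 2.4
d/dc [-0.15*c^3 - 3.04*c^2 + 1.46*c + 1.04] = -0.45*c^2 - 6.08*c + 1.46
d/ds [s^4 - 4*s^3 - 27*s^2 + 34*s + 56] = 4*s^3 - 12*s^2 - 54*s + 34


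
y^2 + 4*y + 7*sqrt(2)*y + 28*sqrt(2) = (y + 4)*(y + 7*sqrt(2))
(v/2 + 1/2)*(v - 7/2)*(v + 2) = v^3/2 - v^2/4 - 17*v/4 - 7/2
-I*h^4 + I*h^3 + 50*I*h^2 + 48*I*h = h*(h - 8)*(h + 6)*(-I*h - I)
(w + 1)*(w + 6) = w^2 + 7*w + 6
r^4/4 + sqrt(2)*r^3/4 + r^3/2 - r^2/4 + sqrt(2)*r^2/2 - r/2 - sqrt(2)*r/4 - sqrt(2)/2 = (r/2 + 1/2)*(r/2 + 1)*(r - 1)*(r + sqrt(2))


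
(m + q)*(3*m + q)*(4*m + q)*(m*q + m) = 12*m^4*q + 12*m^4 + 19*m^3*q^2 + 19*m^3*q + 8*m^2*q^3 + 8*m^2*q^2 + m*q^4 + m*q^3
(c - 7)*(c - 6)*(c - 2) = c^3 - 15*c^2 + 68*c - 84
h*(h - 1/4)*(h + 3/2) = h^3 + 5*h^2/4 - 3*h/8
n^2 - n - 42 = (n - 7)*(n + 6)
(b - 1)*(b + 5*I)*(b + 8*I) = b^3 - b^2 + 13*I*b^2 - 40*b - 13*I*b + 40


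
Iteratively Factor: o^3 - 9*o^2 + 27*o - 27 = (o - 3)*(o^2 - 6*o + 9) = (o - 3)^2*(o - 3)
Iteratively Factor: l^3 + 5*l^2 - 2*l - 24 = (l - 2)*(l^2 + 7*l + 12) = (l - 2)*(l + 3)*(l + 4)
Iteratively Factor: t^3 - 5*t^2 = (t)*(t^2 - 5*t) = t^2*(t - 5)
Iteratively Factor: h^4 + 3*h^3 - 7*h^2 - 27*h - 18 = (h + 2)*(h^3 + h^2 - 9*h - 9) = (h + 2)*(h + 3)*(h^2 - 2*h - 3) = (h + 1)*(h + 2)*(h + 3)*(h - 3)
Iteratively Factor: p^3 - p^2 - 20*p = (p + 4)*(p^2 - 5*p) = p*(p + 4)*(p - 5)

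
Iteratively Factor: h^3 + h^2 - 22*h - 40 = (h - 5)*(h^2 + 6*h + 8) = (h - 5)*(h + 2)*(h + 4)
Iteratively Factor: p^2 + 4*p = (p + 4)*(p)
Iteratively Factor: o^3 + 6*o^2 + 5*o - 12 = (o - 1)*(o^2 + 7*o + 12) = (o - 1)*(o + 3)*(o + 4)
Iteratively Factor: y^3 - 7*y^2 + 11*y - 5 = (y - 5)*(y^2 - 2*y + 1) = (y - 5)*(y - 1)*(y - 1)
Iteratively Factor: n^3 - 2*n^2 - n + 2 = (n - 2)*(n^2 - 1) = (n - 2)*(n + 1)*(n - 1)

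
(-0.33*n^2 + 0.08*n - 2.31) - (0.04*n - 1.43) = -0.33*n^2 + 0.04*n - 0.88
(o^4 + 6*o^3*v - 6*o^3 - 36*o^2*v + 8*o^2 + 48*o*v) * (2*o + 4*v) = 2*o^5 + 16*o^4*v - 12*o^4 + 24*o^3*v^2 - 96*o^3*v + 16*o^3 - 144*o^2*v^2 + 128*o^2*v + 192*o*v^2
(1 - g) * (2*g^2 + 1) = -2*g^3 + 2*g^2 - g + 1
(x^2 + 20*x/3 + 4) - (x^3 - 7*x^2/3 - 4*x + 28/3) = -x^3 + 10*x^2/3 + 32*x/3 - 16/3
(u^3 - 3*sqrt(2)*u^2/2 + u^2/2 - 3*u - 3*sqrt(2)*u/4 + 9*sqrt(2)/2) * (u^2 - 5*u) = u^5 - 9*u^4/2 - 3*sqrt(2)*u^4/2 - 11*u^3/2 + 27*sqrt(2)*u^3/4 + 33*sqrt(2)*u^2/4 + 15*u^2 - 45*sqrt(2)*u/2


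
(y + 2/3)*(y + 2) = y^2 + 8*y/3 + 4/3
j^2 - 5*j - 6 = (j - 6)*(j + 1)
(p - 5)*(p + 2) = p^2 - 3*p - 10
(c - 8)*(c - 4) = c^2 - 12*c + 32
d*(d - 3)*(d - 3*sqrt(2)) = d^3 - 3*sqrt(2)*d^2 - 3*d^2 + 9*sqrt(2)*d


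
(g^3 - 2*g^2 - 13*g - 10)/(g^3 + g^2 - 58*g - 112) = (g^2 - 4*g - 5)/(g^2 - g - 56)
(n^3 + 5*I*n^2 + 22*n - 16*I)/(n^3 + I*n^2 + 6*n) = (n^2 + 7*I*n + 8)/(n*(n + 3*I))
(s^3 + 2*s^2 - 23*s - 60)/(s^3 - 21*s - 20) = (s + 3)/(s + 1)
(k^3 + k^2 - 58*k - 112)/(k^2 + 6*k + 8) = (k^2 - k - 56)/(k + 4)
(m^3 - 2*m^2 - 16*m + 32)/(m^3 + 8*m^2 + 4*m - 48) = (m - 4)/(m + 6)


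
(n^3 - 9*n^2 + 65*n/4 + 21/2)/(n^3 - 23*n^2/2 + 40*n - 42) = (n + 1/2)/(n - 2)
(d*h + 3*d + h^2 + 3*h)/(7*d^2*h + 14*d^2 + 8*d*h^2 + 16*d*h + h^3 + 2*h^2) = (h + 3)/(7*d*h + 14*d + h^2 + 2*h)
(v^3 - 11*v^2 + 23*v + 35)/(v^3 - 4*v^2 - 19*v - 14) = (v - 5)/(v + 2)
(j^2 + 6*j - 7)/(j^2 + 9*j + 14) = (j - 1)/(j + 2)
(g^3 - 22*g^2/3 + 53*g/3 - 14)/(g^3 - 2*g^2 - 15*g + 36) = (g^2 - 13*g/3 + 14/3)/(g^2 + g - 12)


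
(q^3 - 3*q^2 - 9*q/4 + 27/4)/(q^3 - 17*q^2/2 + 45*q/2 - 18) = (q + 3/2)/(q - 4)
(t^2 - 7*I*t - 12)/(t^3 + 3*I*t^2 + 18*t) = (t - 4*I)/(t*(t + 6*I))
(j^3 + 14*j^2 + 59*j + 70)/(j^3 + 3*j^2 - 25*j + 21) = (j^2 + 7*j + 10)/(j^2 - 4*j + 3)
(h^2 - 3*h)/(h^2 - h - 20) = h*(3 - h)/(-h^2 + h + 20)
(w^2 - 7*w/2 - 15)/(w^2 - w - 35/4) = 2*(w - 6)/(2*w - 7)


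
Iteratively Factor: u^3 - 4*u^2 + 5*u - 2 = (u - 1)*(u^2 - 3*u + 2) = (u - 2)*(u - 1)*(u - 1)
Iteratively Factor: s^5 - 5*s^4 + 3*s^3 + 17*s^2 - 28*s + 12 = (s - 3)*(s^4 - 2*s^3 - 3*s^2 + 8*s - 4) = (s - 3)*(s - 1)*(s^3 - s^2 - 4*s + 4) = (s - 3)*(s - 2)*(s - 1)*(s^2 + s - 2) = (s - 3)*(s - 2)*(s - 1)^2*(s + 2)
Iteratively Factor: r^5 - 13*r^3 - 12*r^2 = (r + 3)*(r^4 - 3*r^3 - 4*r^2) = r*(r + 3)*(r^3 - 3*r^2 - 4*r) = r*(r - 4)*(r + 3)*(r^2 + r) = r*(r - 4)*(r + 1)*(r + 3)*(r)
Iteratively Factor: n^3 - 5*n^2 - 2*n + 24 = (n - 3)*(n^2 - 2*n - 8) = (n - 3)*(n + 2)*(n - 4)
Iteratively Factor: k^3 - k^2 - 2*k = (k)*(k^2 - k - 2) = k*(k - 2)*(k + 1)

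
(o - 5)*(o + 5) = o^2 - 25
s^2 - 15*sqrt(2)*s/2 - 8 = (s - 8*sqrt(2))*(s + sqrt(2)/2)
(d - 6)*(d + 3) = d^2 - 3*d - 18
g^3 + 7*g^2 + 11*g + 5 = (g + 1)^2*(g + 5)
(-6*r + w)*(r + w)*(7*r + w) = -42*r^3 - 41*r^2*w + 2*r*w^2 + w^3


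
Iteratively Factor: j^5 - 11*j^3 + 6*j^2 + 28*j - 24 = (j - 2)*(j^4 + 2*j^3 - 7*j^2 - 8*j + 12) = (j - 2)*(j + 3)*(j^3 - j^2 - 4*j + 4) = (j - 2)*(j + 2)*(j + 3)*(j^2 - 3*j + 2) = (j - 2)^2*(j + 2)*(j + 3)*(j - 1)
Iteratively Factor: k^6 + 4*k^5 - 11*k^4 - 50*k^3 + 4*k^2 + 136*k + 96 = (k + 1)*(k^5 + 3*k^4 - 14*k^3 - 36*k^2 + 40*k + 96) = (k - 2)*(k + 1)*(k^4 + 5*k^3 - 4*k^2 - 44*k - 48) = (k - 3)*(k - 2)*(k + 1)*(k^3 + 8*k^2 + 20*k + 16) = (k - 3)*(k - 2)*(k + 1)*(k + 2)*(k^2 + 6*k + 8) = (k - 3)*(k - 2)*(k + 1)*(k + 2)^2*(k + 4)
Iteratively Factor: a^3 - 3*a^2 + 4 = (a - 2)*(a^2 - a - 2) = (a - 2)^2*(a + 1)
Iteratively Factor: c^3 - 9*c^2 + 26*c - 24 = (c - 4)*(c^2 - 5*c + 6) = (c - 4)*(c - 3)*(c - 2)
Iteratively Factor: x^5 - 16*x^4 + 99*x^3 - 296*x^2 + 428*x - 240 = (x - 3)*(x^4 - 13*x^3 + 60*x^2 - 116*x + 80) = (x - 5)*(x - 3)*(x^3 - 8*x^2 + 20*x - 16) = (x - 5)*(x - 3)*(x - 2)*(x^2 - 6*x + 8) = (x - 5)*(x - 4)*(x - 3)*(x - 2)*(x - 2)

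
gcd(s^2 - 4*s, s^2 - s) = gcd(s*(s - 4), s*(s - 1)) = s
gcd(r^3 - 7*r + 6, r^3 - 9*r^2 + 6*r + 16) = r - 2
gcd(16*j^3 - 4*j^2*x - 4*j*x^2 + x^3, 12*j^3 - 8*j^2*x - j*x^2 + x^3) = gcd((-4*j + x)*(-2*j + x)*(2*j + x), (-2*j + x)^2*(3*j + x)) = -2*j + x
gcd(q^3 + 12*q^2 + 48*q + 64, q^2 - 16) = q + 4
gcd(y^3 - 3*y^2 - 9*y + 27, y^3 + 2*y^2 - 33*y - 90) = y + 3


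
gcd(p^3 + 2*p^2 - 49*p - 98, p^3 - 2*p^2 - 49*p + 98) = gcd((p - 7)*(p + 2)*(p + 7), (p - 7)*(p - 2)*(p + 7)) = p^2 - 49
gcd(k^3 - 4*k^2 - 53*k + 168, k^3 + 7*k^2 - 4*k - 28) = k + 7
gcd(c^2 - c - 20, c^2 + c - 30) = c - 5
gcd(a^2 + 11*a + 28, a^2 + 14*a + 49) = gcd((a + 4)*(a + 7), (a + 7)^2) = a + 7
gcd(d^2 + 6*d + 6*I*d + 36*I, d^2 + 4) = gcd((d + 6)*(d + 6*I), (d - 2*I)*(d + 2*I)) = 1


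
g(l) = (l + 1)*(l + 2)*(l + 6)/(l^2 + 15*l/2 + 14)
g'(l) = (-2*l - 15/2)*(l + 1)*(l + 2)*(l + 6)/(l^2 + 15*l/2 + 14)^2 + (l + 1)*(l + 2)/(l^2 + 15*l/2 + 14) + (l + 1)*(l + 6)/(l^2 + 15*l/2 + 14) + (l + 2)*(l + 6)/(l^2 + 15*l/2 + 14)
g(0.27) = 1.12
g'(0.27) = 1.00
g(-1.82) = -0.17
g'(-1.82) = -0.59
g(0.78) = 1.64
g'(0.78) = 1.03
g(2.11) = 3.02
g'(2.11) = 1.05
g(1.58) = 2.47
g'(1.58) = 1.04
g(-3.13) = 21.46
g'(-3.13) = -104.25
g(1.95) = 2.86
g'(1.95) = 1.05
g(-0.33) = 0.55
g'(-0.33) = 0.92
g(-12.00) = -9.71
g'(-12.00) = 1.12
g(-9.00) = -6.11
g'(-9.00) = 1.34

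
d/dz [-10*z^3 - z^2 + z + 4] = -30*z^2 - 2*z + 1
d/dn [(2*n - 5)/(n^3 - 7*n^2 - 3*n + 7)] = (-4*n^3 + 29*n^2 - 70*n - 1)/(n^6 - 14*n^5 + 43*n^4 + 56*n^3 - 89*n^2 - 42*n + 49)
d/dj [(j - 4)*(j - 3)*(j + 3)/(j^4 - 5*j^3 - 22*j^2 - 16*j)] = (-j^6 + 8*j^5 - 15*j^4 - 266*j^3 + 406*j^2 + 1584*j + 576)/(j^2*(j^6 - 10*j^5 - 19*j^4 + 188*j^3 + 644*j^2 + 704*j + 256))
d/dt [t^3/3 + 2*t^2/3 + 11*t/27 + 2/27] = t^2 + 4*t/3 + 11/27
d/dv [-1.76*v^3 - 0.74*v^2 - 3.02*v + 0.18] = -5.28*v^2 - 1.48*v - 3.02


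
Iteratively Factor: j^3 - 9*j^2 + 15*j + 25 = (j - 5)*(j^2 - 4*j - 5) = (j - 5)*(j + 1)*(j - 5)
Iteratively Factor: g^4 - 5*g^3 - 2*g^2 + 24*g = (g - 4)*(g^3 - g^2 - 6*g) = (g - 4)*(g + 2)*(g^2 - 3*g) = g*(g - 4)*(g + 2)*(g - 3)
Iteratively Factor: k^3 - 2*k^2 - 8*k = (k - 4)*(k^2 + 2*k) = (k - 4)*(k + 2)*(k)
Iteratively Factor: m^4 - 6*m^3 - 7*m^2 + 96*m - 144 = (m - 3)*(m^3 - 3*m^2 - 16*m + 48) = (m - 3)*(m + 4)*(m^2 - 7*m + 12) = (m - 4)*(m - 3)*(m + 4)*(m - 3)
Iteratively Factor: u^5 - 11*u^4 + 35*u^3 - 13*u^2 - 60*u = (u + 1)*(u^4 - 12*u^3 + 47*u^2 - 60*u) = (u - 3)*(u + 1)*(u^3 - 9*u^2 + 20*u) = (u - 5)*(u - 3)*(u + 1)*(u^2 - 4*u) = u*(u - 5)*(u - 3)*(u + 1)*(u - 4)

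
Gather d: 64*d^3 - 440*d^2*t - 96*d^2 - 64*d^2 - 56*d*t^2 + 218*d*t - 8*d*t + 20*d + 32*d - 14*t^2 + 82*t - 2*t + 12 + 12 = 64*d^3 + d^2*(-440*t - 160) + d*(-56*t^2 + 210*t + 52) - 14*t^2 + 80*t + 24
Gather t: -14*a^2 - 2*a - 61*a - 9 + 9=-14*a^2 - 63*a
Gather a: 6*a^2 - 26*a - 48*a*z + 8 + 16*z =6*a^2 + a*(-48*z - 26) + 16*z + 8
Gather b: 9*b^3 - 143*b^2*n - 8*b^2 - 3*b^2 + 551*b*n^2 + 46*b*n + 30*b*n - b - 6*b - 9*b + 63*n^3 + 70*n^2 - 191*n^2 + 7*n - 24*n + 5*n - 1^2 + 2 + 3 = 9*b^3 + b^2*(-143*n - 11) + b*(551*n^2 + 76*n - 16) + 63*n^3 - 121*n^2 - 12*n + 4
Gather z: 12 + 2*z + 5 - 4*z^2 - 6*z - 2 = -4*z^2 - 4*z + 15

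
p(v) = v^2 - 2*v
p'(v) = 2*v - 2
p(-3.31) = 17.58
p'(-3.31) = -8.62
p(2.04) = 0.08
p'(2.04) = 2.08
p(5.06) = 15.48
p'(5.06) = 8.12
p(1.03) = -1.00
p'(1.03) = 0.06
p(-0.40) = 0.96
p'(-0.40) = -2.80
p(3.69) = 6.24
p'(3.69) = 5.38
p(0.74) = -0.93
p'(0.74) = -0.52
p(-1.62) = 5.86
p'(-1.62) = -5.24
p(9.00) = 63.00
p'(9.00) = 16.00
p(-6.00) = 48.00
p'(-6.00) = -14.00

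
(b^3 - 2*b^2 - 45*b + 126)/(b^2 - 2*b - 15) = (-b^3 + 2*b^2 + 45*b - 126)/(-b^2 + 2*b + 15)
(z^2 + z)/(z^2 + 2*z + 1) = z/(z + 1)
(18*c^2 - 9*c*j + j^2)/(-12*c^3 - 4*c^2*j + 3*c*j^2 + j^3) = (-18*c^2 + 9*c*j - j^2)/(12*c^3 + 4*c^2*j - 3*c*j^2 - j^3)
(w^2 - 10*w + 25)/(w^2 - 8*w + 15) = (w - 5)/(w - 3)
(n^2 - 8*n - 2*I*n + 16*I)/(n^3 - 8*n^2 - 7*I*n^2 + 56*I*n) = (n - 2*I)/(n*(n - 7*I))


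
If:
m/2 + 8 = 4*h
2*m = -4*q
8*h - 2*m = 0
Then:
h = 4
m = 16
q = -8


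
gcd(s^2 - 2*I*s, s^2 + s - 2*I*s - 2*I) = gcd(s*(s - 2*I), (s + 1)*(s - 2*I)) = s - 2*I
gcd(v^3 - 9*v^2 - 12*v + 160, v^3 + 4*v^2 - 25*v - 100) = v^2 - v - 20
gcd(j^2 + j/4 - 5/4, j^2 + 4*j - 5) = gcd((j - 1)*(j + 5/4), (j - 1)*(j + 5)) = j - 1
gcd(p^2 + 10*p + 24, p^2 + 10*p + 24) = p^2 + 10*p + 24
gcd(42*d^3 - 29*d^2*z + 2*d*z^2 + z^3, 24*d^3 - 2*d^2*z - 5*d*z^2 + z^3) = -3*d + z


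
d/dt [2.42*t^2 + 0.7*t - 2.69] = 4.84*t + 0.7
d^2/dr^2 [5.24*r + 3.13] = 0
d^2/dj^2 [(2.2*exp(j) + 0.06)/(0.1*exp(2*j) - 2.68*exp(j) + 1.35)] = (0.022*exp(4*j) + 0.592*exp(3*j) - 1.83024*exp(2*j) + 8.358144*exp(j) + 4.22658)*exp(j)/(0.001*exp(6*j) - 0.0804*exp(5*j) + 2.19522*exp(4*j) - 21.419632*exp(3*j) + 29.63547*exp(2*j) - 14.6529*exp(j) + 2.460375)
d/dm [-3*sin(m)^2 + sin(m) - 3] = (1 - 6*sin(m))*cos(m)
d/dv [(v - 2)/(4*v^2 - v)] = 2*(-2*v^2 + 8*v - 1)/(v^2*(16*v^2 - 8*v + 1))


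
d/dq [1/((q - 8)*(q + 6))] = 2*(1 - q)/(q^4 - 4*q^3 - 92*q^2 + 192*q + 2304)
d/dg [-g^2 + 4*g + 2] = 4 - 2*g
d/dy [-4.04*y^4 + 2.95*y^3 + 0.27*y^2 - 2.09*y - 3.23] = -16.16*y^3 + 8.85*y^2 + 0.54*y - 2.09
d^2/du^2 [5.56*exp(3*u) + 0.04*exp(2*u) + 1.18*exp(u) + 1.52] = (50.04*exp(2*u) + 0.16*exp(u) + 1.18)*exp(u)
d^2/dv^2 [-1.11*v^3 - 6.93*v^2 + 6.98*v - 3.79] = -6.66*v - 13.86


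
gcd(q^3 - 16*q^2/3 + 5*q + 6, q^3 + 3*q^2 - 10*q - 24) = q - 3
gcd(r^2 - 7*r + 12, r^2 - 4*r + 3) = r - 3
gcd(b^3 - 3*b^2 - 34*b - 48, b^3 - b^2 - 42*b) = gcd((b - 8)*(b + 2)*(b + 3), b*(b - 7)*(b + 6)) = 1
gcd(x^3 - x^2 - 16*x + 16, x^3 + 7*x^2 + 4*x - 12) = x - 1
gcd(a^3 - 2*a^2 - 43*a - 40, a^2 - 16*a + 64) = a - 8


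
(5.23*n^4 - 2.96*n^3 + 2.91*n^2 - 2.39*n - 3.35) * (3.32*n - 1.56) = 17.3636*n^5 - 17.986*n^4 + 14.2788*n^3 - 12.4744*n^2 - 7.3936*n + 5.226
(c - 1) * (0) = 0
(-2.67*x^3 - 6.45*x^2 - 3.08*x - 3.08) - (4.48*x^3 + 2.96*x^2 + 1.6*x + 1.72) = -7.15*x^3 - 9.41*x^2 - 4.68*x - 4.8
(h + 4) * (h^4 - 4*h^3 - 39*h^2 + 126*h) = h^5 - 55*h^3 - 30*h^2 + 504*h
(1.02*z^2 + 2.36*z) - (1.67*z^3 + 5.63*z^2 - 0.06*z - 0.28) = -1.67*z^3 - 4.61*z^2 + 2.42*z + 0.28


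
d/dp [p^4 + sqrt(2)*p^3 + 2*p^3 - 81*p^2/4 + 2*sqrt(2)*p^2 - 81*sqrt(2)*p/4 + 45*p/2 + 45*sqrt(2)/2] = 4*p^3 + 3*sqrt(2)*p^2 + 6*p^2 - 81*p/2 + 4*sqrt(2)*p - 81*sqrt(2)/4 + 45/2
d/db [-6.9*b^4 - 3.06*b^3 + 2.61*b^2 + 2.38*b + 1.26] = -27.6*b^3 - 9.18*b^2 + 5.22*b + 2.38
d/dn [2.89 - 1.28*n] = -1.28000000000000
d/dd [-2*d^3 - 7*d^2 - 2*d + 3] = -6*d^2 - 14*d - 2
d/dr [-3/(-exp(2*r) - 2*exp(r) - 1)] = -6*(exp(r) + 1)*exp(r)/(exp(2*r) + 2*exp(r) + 1)^2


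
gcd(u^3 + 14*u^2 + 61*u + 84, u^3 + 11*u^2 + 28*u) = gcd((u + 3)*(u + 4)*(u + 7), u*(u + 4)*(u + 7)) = u^2 + 11*u + 28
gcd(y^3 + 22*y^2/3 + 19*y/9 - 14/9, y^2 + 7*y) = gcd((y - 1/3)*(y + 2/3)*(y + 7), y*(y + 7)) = y + 7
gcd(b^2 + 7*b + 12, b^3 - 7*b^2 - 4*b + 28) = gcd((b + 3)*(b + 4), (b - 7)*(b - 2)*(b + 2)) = 1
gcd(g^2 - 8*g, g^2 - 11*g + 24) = g - 8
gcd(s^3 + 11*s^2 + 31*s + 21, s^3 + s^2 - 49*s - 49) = s^2 + 8*s + 7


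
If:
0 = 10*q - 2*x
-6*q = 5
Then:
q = -5/6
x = -25/6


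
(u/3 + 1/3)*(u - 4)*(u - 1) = u^3/3 - 4*u^2/3 - u/3 + 4/3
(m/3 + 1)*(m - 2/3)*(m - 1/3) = m^3/3 + 2*m^2/3 - 25*m/27 + 2/9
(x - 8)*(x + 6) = x^2 - 2*x - 48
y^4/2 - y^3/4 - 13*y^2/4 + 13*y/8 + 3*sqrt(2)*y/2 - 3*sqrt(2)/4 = (y/2 + sqrt(2))*(y - 1/2)*(y - 3*sqrt(2)/2)*(y - sqrt(2)/2)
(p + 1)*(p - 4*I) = p^2 + p - 4*I*p - 4*I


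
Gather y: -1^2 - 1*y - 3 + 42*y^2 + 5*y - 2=42*y^2 + 4*y - 6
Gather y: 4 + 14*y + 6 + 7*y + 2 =21*y + 12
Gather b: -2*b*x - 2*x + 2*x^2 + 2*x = -2*b*x + 2*x^2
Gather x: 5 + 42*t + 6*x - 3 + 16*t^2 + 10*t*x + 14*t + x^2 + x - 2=16*t^2 + 56*t + x^2 + x*(10*t + 7)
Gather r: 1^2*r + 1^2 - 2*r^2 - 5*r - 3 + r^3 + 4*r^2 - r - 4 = r^3 + 2*r^2 - 5*r - 6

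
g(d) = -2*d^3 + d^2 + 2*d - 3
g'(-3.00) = -58.00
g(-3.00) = 54.00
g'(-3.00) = -58.00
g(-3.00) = 54.00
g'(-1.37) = -12.00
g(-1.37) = 1.28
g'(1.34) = -6.09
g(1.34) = -3.34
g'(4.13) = -92.08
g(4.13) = -118.57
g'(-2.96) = -56.49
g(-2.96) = 51.71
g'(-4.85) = -148.84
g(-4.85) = 238.99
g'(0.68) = 0.59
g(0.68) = -1.81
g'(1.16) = -3.75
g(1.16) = -2.46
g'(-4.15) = -109.64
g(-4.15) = 148.87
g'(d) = -6*d^2 + 2*d + 2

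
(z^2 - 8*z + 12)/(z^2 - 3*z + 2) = (z - 6)/(z - 1)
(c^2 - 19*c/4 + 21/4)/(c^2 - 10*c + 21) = (c - 7/4)/(c - 7)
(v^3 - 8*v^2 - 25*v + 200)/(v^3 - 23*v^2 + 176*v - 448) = (v^2 - 25)/(v^2 - 15*v + 56)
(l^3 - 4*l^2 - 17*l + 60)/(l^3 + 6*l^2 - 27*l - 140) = (l - 3)/(l + 7)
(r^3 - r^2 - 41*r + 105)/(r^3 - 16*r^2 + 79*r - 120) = (r + 7)/(r - 8)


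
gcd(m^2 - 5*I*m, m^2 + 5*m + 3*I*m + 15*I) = 1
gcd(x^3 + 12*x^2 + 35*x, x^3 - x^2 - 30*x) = x^2 + 5*x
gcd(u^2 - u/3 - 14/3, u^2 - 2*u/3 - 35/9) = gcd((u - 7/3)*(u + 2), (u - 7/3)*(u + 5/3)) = u - 7/3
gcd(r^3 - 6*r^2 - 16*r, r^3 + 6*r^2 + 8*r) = r^2 + 2*r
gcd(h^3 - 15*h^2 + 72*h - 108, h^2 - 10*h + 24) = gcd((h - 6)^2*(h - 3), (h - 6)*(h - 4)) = h - 6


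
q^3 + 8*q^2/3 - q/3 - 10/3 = (q - 1)*(q + 5/3)*(q + 2)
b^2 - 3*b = b*(b - 3)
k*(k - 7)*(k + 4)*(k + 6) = k^4 + 3*k^3 - 46*k^2 - 168*k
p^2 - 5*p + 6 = (p - 3)*(p - 2)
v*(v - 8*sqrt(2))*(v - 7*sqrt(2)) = v^3 - 15*sqrt(2)*v^2 + 112*v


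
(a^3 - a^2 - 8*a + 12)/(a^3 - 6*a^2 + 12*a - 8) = (a + 3)/(a - 2)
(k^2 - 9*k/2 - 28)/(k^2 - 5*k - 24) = (k + 7/2)/(k + 3)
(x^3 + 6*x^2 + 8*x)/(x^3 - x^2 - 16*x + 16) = x*(x + 2)/(x^2 - 5*x + 4)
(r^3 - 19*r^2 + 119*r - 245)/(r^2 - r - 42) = (r^2 - 12*r + 35)/(r + 6)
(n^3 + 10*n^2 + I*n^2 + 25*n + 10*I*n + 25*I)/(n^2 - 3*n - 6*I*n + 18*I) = (n^3 + n^2*(10 + I) + n*(25 + 10*I) + 25*I)/(n^2 + n*(-3 - 6*I) + 18*I)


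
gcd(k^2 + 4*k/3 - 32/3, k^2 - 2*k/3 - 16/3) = k - 8/3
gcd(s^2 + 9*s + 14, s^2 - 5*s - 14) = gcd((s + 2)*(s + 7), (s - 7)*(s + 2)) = s + 2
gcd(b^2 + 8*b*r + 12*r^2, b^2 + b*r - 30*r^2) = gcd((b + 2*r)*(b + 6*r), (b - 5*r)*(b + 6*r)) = b + 6*r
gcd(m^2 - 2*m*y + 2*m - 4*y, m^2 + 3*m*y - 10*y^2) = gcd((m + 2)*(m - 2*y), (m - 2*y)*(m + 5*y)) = -m + 2*y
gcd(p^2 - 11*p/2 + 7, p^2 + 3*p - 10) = p - 2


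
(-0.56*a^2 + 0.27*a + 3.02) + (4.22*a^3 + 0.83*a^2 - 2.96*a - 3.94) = 4.22*a^3 + 0.27*a^2 - 2.69*a - 0.92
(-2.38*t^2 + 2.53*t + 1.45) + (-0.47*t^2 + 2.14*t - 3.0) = -2.85*t^2 + 4.67*t - 1.55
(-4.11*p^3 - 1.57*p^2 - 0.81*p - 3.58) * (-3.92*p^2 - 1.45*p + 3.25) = 16.1112*p^5 + 12.1139*p^4 - 7.9058*p^3 + 10.1056*p^2 + 2.5585*p - 11.635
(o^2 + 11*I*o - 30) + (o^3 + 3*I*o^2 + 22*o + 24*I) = o^3 + o^2 + 3*I*o^2 + 22*o + 11*I*o - 30 + 24*I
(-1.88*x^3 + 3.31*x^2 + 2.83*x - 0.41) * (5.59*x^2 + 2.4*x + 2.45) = -10.5092*x^5 + 13.9909*x^4 + 19.1577*x^3 + 12.6096*x^2 + 5.9495*x - 1.0045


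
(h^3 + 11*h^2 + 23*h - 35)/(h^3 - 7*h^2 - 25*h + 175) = (h^2 + 6*h - 7)/(h^2 - 12*h + 35)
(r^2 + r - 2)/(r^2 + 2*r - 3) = (r + 2)/(r + 3)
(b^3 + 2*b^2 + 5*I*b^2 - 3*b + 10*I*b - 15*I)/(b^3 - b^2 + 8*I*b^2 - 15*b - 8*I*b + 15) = (b + 3)/(b + 3*I)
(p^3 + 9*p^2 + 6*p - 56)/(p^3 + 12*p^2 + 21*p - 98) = (p + 4)/(p + 7)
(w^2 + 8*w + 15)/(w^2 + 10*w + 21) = (w + 5)/(w + 7)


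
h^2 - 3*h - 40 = (h - 8)*(h + 5)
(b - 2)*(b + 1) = b^2 - b - 2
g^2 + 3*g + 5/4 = (g + 1/2)*(g + 5/2)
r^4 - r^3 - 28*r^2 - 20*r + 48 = (r - 6)*(r - 1)*(r + 2)*(r + 4)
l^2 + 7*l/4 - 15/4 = (l - 5/4)*(l + 3)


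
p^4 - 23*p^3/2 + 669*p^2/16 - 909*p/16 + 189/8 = (p - 6)*(p - 3)*(p - 7/4)*(p - 3/4)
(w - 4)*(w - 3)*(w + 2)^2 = w^4 - 3*w^3 - 12*w^2 + 20*w + 48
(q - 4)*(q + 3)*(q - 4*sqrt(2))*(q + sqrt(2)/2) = q^4 - 7*sqrt(2)*q^3/2 - q^3 - 16*q^2 + 7*sqrt(2)*q^2/2 + 4*q + 42*sqrt(2)*q + 48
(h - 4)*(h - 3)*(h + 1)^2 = h^4 - 5*h^3 - h^2 + 17*h + 12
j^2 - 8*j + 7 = (j - 7)*(j - 1)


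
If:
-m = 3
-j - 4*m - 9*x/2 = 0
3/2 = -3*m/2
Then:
No Solution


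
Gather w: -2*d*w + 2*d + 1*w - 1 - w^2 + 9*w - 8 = 2*d - w^2 + w*(10 - 2*d) - 9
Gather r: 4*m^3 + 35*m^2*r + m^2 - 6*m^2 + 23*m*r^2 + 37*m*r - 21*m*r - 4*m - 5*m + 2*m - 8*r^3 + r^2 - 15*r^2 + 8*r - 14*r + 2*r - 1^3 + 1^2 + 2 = 4*m^3 - 5*m^2 - 7*m - 8*r^3 + r^2*(23*m - 14) + r*(35*m^2 + 16*m - 4) + 2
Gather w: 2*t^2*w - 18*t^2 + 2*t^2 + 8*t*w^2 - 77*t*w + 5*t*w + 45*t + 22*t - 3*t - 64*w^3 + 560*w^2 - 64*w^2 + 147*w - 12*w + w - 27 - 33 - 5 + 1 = -16*t^2 + 64*t - 64*w^3 + w^2*(8*t + 496) + w*(2*t^2 - 72*t + 136) - 64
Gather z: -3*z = -3*z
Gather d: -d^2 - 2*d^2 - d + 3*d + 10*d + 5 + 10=-3*d^2 + 12*d + 15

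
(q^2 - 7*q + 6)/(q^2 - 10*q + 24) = (q - 1)/(q - 4)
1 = 1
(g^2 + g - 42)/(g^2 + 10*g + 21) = (g - 6)/(g + 3)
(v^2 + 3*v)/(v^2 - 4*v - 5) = v*(v + 3)/(v^2 - 4*v - 5)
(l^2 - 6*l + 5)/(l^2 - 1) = (l - 5)/(l + 1)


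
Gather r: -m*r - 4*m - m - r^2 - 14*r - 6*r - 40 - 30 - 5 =-5*m - r^2 + r*(-m - 20) - 75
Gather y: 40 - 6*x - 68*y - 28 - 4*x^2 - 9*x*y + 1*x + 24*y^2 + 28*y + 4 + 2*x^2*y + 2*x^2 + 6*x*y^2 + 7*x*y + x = -2*x^2 - 4*x + y^2*(6*x + 24) + y*(2*x^2 - 2*x - 40) + 16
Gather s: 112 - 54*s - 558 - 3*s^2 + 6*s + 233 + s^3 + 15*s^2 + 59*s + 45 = s^3 + 12*s^2 + 11*s - 168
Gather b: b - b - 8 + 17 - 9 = 0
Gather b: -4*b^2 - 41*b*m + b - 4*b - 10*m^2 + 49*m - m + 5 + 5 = -4*b^2 + b*(-41*m - 3) - 10*m^2 + 48*m + 10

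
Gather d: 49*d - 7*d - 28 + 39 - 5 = 42*d + 6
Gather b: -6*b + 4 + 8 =12 - 6*b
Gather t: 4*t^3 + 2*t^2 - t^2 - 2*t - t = 4*t^3 + t^2 - 3*t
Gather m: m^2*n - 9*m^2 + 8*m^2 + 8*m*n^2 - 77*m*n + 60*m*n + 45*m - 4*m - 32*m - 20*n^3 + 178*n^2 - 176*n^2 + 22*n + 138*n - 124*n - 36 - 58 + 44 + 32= m^2*(n - 1) + m*(8*n^2 - 17*n + 9) - 20*n^3 + 2*n^2 + 36*n - 18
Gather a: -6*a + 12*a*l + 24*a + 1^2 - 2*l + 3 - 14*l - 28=a*(12*l + 18) - 16*l - 24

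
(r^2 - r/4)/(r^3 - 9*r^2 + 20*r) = (r - 1/4)/(r^2 - 9*r + 20)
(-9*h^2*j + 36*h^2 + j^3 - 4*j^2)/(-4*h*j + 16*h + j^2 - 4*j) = (9*h^2 - j^2)/(4*h - j)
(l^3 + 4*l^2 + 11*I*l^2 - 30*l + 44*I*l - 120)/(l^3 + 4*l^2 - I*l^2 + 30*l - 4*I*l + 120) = (l + 6*I)/(l - 6*I)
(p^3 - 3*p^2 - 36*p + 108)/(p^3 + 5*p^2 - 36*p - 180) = (p - 3)/(p + 5)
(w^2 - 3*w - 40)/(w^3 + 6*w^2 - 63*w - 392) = (w + 5)/(w^2 + 14*w + 49)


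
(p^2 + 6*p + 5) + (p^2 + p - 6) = 2*p^2 + 7*p - 1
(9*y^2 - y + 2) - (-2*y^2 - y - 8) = 11*y^2 + 10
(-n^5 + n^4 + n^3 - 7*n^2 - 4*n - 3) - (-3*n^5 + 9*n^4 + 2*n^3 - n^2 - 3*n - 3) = 2*n^5 - 8*n^4 - n^3 - 6*n^2 - n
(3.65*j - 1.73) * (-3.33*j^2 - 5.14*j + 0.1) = -12.1545*j^3 - 13.0001*j^2 + 9.2572*j - 0.173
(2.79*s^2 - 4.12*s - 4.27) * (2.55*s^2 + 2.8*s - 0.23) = 7.1145*s^4 - 2.694*s^3 - 23.0662*s^2 - 11.0084*s + 0.9821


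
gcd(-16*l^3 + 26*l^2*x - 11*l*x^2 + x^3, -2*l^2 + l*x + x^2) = -l + x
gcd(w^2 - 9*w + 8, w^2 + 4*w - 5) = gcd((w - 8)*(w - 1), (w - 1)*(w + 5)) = w - 1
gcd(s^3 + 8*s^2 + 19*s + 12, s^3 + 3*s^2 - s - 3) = s^2 + 4*s + 3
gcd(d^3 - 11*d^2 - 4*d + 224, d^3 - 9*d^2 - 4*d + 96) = d - 8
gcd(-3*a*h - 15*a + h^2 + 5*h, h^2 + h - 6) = 1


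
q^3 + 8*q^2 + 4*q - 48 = (q - 2)*(q + 4)*(q + 6)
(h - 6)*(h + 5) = h^2 - h - 30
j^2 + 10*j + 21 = (j + 3)*(j + 7)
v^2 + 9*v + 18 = (v + 3)*(v + 6)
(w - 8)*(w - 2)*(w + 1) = w^3 - 9*w^2 + 6*w + 16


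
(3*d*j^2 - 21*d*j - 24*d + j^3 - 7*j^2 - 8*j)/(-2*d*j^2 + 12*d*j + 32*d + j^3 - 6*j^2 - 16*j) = (-3*d*j - 3*d - j^2 - j)/(2*d*j + 4*d - j^2 - 2*j)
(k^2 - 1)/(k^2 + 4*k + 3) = (k - 1)/(k + 3)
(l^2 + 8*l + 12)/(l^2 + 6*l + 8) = (l + 6)/(l + 4)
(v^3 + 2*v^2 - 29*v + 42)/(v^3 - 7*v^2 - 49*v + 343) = (v^2 - 5*v + 6)/(v^2 - 14*v + 49)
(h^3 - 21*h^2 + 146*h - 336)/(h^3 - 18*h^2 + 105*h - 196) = (h^2 - 14*h + 48)/(h^2 - 11*h + 28)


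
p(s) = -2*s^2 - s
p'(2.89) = -12.56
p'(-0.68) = 1.72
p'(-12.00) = 47.00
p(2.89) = -19.59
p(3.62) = -29.83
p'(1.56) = -7.24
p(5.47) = -65.31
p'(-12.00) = 47.00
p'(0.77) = -4.08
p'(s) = -4*s - 1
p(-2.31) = -8.36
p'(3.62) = -15.48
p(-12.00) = -276.00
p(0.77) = -1.96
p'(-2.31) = 8.24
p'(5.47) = -22.88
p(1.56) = -6.43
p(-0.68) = -0.24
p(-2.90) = -13.92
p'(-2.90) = 10.60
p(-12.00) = -276.00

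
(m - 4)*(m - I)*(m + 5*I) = m^3 - 4*m^2 + 4*I*m^2 + 5*m - 16*I*m - 20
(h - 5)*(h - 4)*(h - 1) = h^3 - 10*h^2 + 29*h - 20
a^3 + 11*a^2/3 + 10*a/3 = a*(a + 5/3)*(a + 2)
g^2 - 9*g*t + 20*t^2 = (g - 5*t)*(g - 4*t)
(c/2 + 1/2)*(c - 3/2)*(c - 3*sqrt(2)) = c^3/2 - 3*sqrt(2)*c^2/2 - c^2/4 - 3*c/4 + 3*sqrt(2)*c/4 + 9*sqrt(2)/4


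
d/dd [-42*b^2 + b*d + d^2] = b + 2*d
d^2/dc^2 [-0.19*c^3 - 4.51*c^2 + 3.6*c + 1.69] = -1.14*c - 9.02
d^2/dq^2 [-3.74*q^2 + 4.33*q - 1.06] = -7.48000000000000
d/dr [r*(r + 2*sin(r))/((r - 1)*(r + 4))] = (-r*(r - 1)*(r + 2*sin(r)) - r*(r + 4)*(r + 2*sin(r)) + 2*(r - 1)*(r + 4)*(r*cos(r) + r + sin(r)))/((r - 1)^2*(r + 4)^2)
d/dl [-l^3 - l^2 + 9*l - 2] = -3*l^2 - 2*l + 9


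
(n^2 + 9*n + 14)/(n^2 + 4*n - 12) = (n^2 + 9*n + 14)/(n^2 + 4*n - 12)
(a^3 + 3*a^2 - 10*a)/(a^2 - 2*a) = a + 5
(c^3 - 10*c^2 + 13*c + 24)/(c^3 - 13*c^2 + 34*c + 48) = (c - 3)/(c - 6)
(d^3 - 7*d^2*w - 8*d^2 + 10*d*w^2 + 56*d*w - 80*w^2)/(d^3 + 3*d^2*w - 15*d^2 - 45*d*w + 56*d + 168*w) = (d^2 - 7*d*w + 10*w^2)/(d^2 + 3*d*w - 7*d - 21*w)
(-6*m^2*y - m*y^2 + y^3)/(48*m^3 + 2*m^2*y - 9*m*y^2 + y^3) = y/(-8*m + y)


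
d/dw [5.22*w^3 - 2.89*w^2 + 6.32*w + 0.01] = 15.66*w^2 - 5.78*w + 6.32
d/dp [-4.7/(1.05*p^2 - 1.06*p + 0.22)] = (9.87*p - 4.982)/(1.05*p^2 - 1.06*p + 0.22)^2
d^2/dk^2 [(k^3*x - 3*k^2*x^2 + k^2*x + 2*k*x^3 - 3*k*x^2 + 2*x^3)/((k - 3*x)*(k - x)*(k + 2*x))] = 2*x*(k^3*x - k^3 - 18*k^2*x^2 + 6*k^2*x + 36*k*x^3 - 24*k*x^2 - 48*x^4 + 20*x^3)/(-k^6 + 3*k^5*x + 15*k^4*x^2 - 35*k^3*x^3 - 90*k^2*x^4 + 108*k*x^5 + 216*x^6)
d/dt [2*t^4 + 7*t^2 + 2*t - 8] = 8*t^3 + 14*t + 2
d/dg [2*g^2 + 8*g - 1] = 4*g + 8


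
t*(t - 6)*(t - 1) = t^3 - 7*t^2 + 6*t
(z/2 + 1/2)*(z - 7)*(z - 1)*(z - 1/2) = z^4/2 - 15*z^3/4 + 5*z^2/4 + 15*z/4 - 7/4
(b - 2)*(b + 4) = b^2 + 2*b - 8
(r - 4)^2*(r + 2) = r^3 - 6*r^2 + 32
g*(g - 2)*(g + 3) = g^3 + g^2 - 6*g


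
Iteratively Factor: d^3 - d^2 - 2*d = (d - 2)*(d^2 + d) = d*(d - 2)*(d + 1)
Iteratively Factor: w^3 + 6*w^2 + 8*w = (w)*(w^2 + 6*w + 8) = w*(w + 2)*(w + 4)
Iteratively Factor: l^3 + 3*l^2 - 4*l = (l)*(l^2 + 3*l - 4) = l*(l - 1)*(l + 4)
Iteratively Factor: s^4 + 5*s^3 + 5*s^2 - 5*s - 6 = (s - 1)*(s^3 + 6*s^2 + 11*s + 6) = (s - 1)*(s + 3)*(s^2 + 3*s + 2) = (s - 1)*(s + 1)*(s + 3)*(s + 2)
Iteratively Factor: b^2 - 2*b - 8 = (b + 2)*(b - 4)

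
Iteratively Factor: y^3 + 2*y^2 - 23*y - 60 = (y - 5)*(y^2 + 7*y + 12) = (y - 5)*(y + 3)*(y + 4)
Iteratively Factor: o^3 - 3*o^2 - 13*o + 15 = (o - 5)*(o^2 + 2*o - 3) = (o - 5)*(o - 1)*(o + 3)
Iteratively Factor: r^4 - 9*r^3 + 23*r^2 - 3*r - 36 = (r - 4)*(r^3 - 5*r^2 + 3*r + 9) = (r - 4)*(r - 3)*(r^2 - 2*r - 3) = (r - 4)*(r - 3)^2*(r + 1)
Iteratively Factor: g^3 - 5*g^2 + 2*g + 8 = (g - 4)*(g^2 - g - 2) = (g - 4)*(g - 2)*(g + 1)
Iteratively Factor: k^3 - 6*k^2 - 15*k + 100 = (k - 5)*(k^2 - k - 20) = (k - 5)*(k + 4)*(k - 5)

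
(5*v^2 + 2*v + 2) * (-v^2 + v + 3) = -5*v^4 + 3*v^3 + 15*v^2 + 8*v + 6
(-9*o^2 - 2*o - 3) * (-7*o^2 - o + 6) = 63*o^4 + 23*o^3 - 31*o^2 - 9*o - 18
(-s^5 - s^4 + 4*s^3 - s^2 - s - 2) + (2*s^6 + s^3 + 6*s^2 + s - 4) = 2*s^6 - s^5 - s^4 + 5*s^3 + 5*s^2 - 6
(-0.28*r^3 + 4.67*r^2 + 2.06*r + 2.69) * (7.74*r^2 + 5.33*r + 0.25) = -2.1672*r^5 + 34.6534*r^4 + 40.7655*r^3 + 32.9679*r^2 + 14.8527*r + 0.6725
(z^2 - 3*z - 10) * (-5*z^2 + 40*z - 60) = -5*z^4 + 55*z^3 - 130*z^2 - 220*z + 600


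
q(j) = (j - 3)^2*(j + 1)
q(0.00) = 9.00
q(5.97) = 61.48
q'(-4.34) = 102.91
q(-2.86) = -63.87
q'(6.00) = 51.00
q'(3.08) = 0.66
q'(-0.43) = 7.85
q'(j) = (j - 3)^2 + (j + 1)*(2*j - 6)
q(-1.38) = -7.29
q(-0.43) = 6.71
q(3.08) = 0.03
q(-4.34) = -179.94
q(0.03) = 9.09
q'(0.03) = 2.70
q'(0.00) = 3.00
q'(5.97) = 50.22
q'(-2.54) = 47.75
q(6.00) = 63.00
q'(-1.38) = 22.51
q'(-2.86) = 56.14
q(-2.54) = -47.27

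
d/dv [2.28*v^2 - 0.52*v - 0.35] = 4.56*v - 0.52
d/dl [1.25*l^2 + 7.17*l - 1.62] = 2.5*l + 7.17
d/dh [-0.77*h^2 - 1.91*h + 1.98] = -1.54*h - 1.91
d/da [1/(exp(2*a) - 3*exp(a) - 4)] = (3 - 2*exp(a))*exp(a)/(-exp(2*a) + 3*exp(a) + 4)^2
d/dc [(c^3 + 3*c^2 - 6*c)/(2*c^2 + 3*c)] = (2*c^2 + 6*c + 21)/(4*c^2 + 12*c + 9)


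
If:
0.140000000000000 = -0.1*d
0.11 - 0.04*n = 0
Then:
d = -1.40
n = 2.75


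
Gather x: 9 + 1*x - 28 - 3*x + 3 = -2*x - 16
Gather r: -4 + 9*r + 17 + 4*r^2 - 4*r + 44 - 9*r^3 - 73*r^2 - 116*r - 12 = -9*r^3 - 69*r^2 - 111*r + 45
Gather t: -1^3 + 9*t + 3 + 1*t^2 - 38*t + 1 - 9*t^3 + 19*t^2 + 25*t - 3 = -9*t^3 + 20*t^2 - 4*t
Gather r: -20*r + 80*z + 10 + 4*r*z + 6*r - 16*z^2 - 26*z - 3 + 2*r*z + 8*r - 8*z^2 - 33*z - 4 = r*(6*z - 6) - 24*z^2 + 21*z + 3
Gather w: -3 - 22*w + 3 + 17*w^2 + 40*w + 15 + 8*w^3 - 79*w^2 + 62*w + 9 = 8*w^3 - 62*w^2 + 80*w + 24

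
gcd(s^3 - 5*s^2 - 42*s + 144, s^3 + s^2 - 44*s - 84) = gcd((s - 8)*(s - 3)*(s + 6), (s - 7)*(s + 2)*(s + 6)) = s + 6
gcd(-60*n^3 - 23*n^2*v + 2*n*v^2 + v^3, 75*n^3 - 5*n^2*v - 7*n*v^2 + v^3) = -15*n^2 - 2*n*v + v^2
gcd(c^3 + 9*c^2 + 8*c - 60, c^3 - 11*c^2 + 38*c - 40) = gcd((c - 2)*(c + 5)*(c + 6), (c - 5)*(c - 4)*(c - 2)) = c - 2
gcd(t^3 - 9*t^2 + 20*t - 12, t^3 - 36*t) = t - 6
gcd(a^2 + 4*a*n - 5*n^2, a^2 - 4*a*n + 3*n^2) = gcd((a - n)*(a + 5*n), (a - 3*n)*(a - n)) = a - n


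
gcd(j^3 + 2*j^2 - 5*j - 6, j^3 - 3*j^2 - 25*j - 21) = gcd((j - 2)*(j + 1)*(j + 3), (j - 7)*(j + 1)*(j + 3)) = j^2 + 4*j + 3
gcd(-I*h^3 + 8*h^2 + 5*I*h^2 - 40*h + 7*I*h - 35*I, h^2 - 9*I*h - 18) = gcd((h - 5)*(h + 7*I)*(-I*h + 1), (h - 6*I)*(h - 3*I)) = 1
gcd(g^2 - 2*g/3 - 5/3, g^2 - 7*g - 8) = g + 1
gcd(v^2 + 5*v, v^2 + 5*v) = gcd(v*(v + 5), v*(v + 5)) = v^2 + 5*v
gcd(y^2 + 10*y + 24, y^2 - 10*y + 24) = 1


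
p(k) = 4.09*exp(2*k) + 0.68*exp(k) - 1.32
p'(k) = 8.18*exp(2*k) + 0.68*exp(k) = (8.18*exp(k) + 0.68)*exp(k)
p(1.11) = 38.40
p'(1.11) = 77.38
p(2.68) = 878.64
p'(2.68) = 1750.01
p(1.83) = 161.86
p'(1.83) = 322.12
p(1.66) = 115.39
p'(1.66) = 229.84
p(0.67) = 15.63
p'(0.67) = 32.57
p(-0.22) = 1.86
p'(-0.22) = 5.81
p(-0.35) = 1.19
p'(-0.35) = 4.54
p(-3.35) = -1.29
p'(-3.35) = 0.03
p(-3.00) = -1.28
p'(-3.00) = 0.05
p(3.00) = 1662.36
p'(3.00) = 3313.71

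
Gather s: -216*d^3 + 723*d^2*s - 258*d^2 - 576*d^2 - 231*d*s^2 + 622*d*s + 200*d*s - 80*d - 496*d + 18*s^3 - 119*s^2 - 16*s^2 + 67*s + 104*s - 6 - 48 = -216*d^3 - 834*d^2 - 576*d + 18*s^3 + s^2*(-231*d - 135) + s*(723*d^2 + 822*d + 171) - 54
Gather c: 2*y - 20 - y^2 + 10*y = -y^2 + 12*y - 20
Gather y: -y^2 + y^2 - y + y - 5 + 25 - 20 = 0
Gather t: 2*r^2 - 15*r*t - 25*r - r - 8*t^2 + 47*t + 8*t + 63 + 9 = 2*r^2 - 26*r - 8*t^2 + t*(55 - 15*r) + 72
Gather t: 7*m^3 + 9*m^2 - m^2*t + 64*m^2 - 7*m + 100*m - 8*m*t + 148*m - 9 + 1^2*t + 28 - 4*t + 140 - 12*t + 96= 7*m^3 + 73*m^2 + 241*m + t*(-m^2 - 8*m - 15) + 255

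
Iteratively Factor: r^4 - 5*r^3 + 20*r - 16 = (r - 4)*(r^3 - r^2 - 4*r + 4) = (r - 4)*(r - 1)*(r^2 - 4) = (r - 4)*(r - 2)*(r - 1)*(r + 2)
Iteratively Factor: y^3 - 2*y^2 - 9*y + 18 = (y - 3)*(y^2 + y - 6) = (y - 3)*(y + 3)*(y - 2)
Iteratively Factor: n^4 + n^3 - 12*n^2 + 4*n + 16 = (n - 2)*(n^3 + 3*n^2 - 6*n - 8) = (n - 2)^2*(n^2 + 5*n + 4) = (n - 2)^2*(n + 1)*(n + 4)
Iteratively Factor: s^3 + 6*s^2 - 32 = (s + 4)*(s^2 + 2*s - 8) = (s - 2)*(s + 4)*(s + 4)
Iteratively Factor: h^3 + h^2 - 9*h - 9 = (h - 3)*(h^2 + 4*h + 3) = (h - 3)*(h + 3)*(h + 1)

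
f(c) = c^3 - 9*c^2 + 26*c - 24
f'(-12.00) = 674.00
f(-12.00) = -3360.00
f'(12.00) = 242.00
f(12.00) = 720.00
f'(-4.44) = 165.06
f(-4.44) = -404.39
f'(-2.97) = 105.92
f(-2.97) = -206.81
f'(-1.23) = 52.68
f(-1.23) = -71.46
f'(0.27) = 21.36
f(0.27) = -17.62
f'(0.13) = 23.71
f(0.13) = -20.77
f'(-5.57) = 219.33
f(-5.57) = -620.85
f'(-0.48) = 35.33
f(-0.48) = -38.66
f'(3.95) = 1.71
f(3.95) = -0.09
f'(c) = 3*c^2 - 18*c + 26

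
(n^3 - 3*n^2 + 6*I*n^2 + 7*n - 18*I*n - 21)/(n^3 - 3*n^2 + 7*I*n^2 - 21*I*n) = (n - I)/n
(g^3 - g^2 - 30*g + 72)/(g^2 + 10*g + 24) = (g^2 - 7*g + 12)/(g + 4)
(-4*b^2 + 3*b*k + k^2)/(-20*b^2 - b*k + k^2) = (b - k)/(5*b - k)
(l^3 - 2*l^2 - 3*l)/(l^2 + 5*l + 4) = l*(l - 3)/(l + 4)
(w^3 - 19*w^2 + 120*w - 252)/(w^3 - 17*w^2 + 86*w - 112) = (w^2 - 12*w + 36)/(w^2 - 10*w + 16)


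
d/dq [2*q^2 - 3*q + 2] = 4*q - 3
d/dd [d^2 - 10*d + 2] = 2*d - 10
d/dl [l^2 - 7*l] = 2*l - 7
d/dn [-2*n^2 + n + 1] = 1 - 4*n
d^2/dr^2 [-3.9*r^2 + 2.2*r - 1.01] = -7.80000000000000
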